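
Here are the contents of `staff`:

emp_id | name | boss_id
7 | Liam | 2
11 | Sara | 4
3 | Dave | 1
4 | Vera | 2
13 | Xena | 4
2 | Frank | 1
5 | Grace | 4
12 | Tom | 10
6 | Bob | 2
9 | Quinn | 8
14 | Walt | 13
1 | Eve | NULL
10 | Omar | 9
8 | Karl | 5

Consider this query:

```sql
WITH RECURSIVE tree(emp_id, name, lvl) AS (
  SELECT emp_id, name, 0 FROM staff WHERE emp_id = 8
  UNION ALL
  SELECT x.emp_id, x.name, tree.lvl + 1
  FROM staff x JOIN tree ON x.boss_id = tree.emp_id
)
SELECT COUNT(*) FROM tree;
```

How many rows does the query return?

4

Base: emp_id=8 (Karl) at lvl 0.
Iteration 1: rows with boss_id in {8} -> Quinn (id 9, lvl 1).
Iteration 2: rows with boss_id in {9} -> Omar (id 10, lvl 2).
Iteration 3: rows with boss_id in {10} -> Tom (id 12, lvl 3).
Iteration 4: no rows with boss_id in {12}; recursion stops.
Total rows emitted: 4.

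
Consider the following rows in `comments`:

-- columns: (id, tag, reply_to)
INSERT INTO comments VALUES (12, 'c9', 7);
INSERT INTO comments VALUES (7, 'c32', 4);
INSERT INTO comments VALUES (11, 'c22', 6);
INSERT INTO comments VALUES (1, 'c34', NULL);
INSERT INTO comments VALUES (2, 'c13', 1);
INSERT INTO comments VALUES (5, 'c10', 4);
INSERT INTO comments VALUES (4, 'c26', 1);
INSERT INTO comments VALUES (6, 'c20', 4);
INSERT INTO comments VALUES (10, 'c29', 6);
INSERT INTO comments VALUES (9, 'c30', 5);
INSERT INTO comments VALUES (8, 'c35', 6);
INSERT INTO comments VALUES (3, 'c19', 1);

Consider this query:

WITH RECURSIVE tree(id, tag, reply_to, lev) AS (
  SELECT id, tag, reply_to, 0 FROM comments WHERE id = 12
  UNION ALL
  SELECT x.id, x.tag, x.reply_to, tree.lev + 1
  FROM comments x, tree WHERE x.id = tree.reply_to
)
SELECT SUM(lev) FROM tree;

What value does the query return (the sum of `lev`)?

Base: id=12 (c9), reply_to=7, lev 0.
Iteration 1: join on id=7 -> c32 (id 7, reply_to=4, lev 1).
Iteration 2: join on id=4 -> c26 (id 4, reply_to=1, lev 2).
Iteration 3: join on id=1 -> c34 (id 1, reply_to=NULL, lev 3).
Iteration 4: reply_to is NULL; no match; recursion stops.
SUM(lev) = 0 + 1 + 2 + 3 = 6.

6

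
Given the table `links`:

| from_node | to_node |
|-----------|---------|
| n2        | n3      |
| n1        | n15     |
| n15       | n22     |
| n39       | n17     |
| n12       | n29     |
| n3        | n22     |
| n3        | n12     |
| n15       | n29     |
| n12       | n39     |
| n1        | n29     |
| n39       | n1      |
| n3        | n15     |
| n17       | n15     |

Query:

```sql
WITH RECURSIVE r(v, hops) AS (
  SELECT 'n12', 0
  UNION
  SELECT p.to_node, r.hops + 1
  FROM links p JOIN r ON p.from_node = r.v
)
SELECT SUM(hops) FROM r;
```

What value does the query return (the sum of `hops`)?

20

Base: (n12, hops=0).
Iteration 1: edges from {n12} -> (n29, hops=1), (n39, hops=1).
Iteration 2: edges from {n29,n39} -> (n1, hops=2), (n17, hops=2).
Iteration 3: edges from {n1,n17} -> (n15, hops=3), (n29, hops=3). [UNION drops 1 duplicate row(s)]
Iteration 4: edges from {n15,n29} -> (n22, hops=4), (n29, hops=4).
Iteration 5: no outgoing edges from {n22,n29}; recursion stops.
SUM(hops) = 0 + 1 + 1 + 2 + 2 + 3 + 3 + 4 + 4 = 20.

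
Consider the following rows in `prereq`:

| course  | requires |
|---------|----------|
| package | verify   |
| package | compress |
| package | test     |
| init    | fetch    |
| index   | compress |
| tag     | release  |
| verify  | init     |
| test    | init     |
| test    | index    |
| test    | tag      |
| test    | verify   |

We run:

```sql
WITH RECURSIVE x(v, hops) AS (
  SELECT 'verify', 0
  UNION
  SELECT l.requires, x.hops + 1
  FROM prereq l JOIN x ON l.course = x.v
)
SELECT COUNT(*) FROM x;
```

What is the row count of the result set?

Base: (verify, hops=0).
Iteration 1: edges from {verify} -> (init, hops=1).
Iteration 2: edges from {init} -> (fetch, hops=2).
Iteration 3: no outgoing edges from {fetch}; recursion stops.
Total rows emitted: 3.

3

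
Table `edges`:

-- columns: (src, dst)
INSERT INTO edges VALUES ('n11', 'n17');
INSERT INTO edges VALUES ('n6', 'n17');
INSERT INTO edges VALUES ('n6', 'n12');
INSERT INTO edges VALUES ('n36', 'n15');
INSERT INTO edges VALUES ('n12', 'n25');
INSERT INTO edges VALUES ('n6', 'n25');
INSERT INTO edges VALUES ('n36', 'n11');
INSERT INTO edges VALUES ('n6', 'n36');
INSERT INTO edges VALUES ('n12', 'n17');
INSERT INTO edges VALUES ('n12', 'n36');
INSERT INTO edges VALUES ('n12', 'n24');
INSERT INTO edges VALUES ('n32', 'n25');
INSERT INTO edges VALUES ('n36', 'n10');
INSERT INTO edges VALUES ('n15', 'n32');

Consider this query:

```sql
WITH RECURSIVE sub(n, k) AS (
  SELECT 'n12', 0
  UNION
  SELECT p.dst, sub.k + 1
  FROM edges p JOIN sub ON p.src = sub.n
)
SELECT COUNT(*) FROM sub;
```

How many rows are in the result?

Base: (n12, k=0).
Iteration 1: edges from {n12} -> (n17, k=1), (n24, k=1), (n25, k=1), (n36, k=1).
Iteration 2: edges from {n17,n24,n25,n36} -> (n10, k=2), (n11, k=2), (n15, k=2).
Iteration 3: edges from {n10,n11,n15} -> (n17, k=3), (n32, k=3).
Iteration 4: edges from {n17,n32} -> (n25, k=4).
Iteration 5: no outgoing edges from {n25}; recursion stops.
Total rows emitted: 11.

11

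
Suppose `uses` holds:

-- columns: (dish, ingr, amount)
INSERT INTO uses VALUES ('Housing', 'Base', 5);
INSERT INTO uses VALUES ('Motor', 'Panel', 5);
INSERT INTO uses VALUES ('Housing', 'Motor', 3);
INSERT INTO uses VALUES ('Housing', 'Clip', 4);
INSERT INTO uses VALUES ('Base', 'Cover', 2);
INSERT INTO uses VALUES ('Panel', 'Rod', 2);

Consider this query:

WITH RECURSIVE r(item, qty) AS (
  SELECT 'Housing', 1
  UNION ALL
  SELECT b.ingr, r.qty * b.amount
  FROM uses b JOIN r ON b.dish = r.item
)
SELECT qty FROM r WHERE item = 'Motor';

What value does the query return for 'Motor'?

Base: (Housing, qty=1).
Iteration 1: components of {Housing} -> Base = 1*5 = 5, Clip = 1*4 = 4, Motor = 1*3 = 3.
Iteration 2: components of {Base,Clip,Motor} -> Cover = 5*2 = 10, Panel = 3*5 = 15.
Iteration 3: components of {Cover,Panel} -> Rod = 15*2 = 30.
Iteration 4: no further components; recursion stops.

3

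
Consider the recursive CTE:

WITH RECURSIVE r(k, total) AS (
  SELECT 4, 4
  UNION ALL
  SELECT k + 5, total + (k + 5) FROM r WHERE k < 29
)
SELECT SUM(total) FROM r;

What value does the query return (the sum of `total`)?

259

Base: k=4, total=4.
Iteration 1: 4 < 29 holds -> k = 4 + 5 = 9, total = 4 + 9 = 13.
Iteration 2: 9 < 29 holds -> k = 9 + 5 = 14, total = 13 + 14 = 27.
Iteration 3: 14 < 29 holds -> k = 14 + 5 = 19, total = 27 + 19 = 46.
Iteration 4: 19 < 29 holds -> k = 19 + 5 = 24, total = 46 + 24 = 70.
Iteration 5: 24 < 29 holds -> k = 24 + 5 = 29, total = 70 + 29 = 99.
Iteration 6: 29 < 29 fails; recursion stops.
SUM(total) = 4 + 13 + 27 + 46 + 70 + 99 = 259.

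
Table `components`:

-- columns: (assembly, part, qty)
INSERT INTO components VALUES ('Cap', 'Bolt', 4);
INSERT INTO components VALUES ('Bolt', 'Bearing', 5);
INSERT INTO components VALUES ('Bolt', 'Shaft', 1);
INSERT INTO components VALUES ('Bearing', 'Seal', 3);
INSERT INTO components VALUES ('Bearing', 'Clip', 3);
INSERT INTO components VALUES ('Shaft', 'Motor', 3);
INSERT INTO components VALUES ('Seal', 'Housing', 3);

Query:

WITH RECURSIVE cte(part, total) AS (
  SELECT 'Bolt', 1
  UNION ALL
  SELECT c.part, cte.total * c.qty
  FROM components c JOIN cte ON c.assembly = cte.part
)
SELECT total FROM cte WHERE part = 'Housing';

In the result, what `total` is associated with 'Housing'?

Base: (Bolt, total=1).
Iteration 1: components of {Bolt} -> Bearing = 1*5 = 5, Shaft = 1*1 = 1.
Iteration 2: components of {Bearing,Shaft} -> Clip = 5*3 = 15, Motor = 1*3 = 3, Seal = 5*3 = 15.
Iteration 3: components of {Clip,Motor,Seal} -> Housing = 15*3 = 45.
Iteration 4: no further components; recursion stops.

45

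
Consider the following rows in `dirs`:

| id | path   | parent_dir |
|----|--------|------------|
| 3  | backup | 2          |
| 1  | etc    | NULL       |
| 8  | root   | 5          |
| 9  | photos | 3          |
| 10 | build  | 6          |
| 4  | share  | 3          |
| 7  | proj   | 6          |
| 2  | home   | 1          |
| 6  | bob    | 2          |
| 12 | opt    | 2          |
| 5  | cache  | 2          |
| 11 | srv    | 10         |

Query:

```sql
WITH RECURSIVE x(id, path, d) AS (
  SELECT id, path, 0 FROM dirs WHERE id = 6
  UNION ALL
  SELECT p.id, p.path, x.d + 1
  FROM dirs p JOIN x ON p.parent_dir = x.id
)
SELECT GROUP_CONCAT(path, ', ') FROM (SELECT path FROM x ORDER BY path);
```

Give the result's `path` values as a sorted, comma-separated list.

bob, build, proj, srv

Base: id=6 (bob) at d 0.
Iteration 1: rows with parent_dir in {6} -> proj (id 7, d 1), build (id 10, d 1).
Iteration 2: rows with parent_dir in {7,10} -> srv (id 11, d 2).
Iteration 3: no rows with parent_dir in {11}; recursion stops.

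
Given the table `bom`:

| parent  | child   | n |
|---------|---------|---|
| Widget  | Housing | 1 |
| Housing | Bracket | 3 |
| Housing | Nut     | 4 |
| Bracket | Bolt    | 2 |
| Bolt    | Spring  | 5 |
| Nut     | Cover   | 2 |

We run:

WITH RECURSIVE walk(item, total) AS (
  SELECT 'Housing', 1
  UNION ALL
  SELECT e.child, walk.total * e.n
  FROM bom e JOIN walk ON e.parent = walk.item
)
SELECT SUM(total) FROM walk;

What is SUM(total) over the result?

Base: (Housing, total=1).
Iteration 1: components of {Housing} -> Bracket = 1*3 = 3, Nut = 1*4 = 4.
Iteration 2: components of {Bracket,Nut} -> Bolt = 3*2 = 6, Cover = 4*2 = 8.
Iteration 3: components of {Bolt,Cover} -> Spring = 6*5 = 30.
Iteration 4: no further components; recursion stops.
SUM(total) = 1 + 3 + 4 + 6 + 8 + 30 = 52.

52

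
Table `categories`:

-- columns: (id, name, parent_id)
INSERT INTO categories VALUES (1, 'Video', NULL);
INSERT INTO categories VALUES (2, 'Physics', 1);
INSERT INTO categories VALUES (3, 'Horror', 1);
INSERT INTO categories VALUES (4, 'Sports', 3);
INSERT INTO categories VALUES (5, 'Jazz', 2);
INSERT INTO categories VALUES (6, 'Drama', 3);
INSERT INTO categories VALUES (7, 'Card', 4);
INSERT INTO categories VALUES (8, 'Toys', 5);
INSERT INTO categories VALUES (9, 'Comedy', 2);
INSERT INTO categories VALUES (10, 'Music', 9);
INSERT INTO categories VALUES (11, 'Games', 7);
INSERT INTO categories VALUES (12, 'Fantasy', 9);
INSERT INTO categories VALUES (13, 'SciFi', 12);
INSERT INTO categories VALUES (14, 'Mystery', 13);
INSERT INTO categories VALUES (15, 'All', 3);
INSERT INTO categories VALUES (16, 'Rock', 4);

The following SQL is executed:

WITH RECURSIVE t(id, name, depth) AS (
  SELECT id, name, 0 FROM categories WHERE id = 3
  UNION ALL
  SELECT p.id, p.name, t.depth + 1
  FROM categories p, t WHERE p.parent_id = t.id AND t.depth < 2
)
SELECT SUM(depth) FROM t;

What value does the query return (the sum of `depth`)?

Base: id=3 (Horror) at depth 0.
Iteration 1: rows with parent_id in {3} -> Sports (id 4, depth 1), Drama (id 6, depth 1), All (id 15, depth 1).
Iteration 2: rows with parent_id in {4,6,15} -> Card (id 7, depth 2), Rock (id 16, depth 2).
Iteration 3: depth < 2 fails for all current rows; recursion stops.
SUM(depth) = 0 + 1 + 1 + 1 + 2 + 2 = 7.

7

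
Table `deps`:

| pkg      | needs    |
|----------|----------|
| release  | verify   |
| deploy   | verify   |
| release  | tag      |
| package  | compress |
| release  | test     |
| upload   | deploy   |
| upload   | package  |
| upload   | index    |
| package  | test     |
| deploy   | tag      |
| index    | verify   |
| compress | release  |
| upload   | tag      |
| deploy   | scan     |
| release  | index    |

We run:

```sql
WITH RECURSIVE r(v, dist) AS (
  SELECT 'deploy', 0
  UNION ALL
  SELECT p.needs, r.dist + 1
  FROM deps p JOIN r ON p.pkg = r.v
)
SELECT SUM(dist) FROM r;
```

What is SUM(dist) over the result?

3

Base: (deploy, dist=0).
Iteration 1: edges from {deploy} -> (scan, dist=1), (tag, dist=1), (verify, dist=1).
Iteration 2: no outgoing edges from {scan,tag,verify}; recursion stops.
SUM(dist) = 0 + 1 + 1 + 1 = 3.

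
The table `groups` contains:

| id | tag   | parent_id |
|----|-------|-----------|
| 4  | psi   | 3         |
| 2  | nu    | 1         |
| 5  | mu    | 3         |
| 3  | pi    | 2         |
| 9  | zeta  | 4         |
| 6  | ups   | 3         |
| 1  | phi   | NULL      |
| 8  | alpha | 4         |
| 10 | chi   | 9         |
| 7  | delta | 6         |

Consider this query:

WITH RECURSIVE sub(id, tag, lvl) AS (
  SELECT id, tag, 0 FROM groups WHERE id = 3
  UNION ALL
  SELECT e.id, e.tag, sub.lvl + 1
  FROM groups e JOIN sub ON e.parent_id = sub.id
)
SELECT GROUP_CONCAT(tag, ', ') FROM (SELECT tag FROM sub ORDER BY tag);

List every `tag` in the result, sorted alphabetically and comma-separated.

Base: id=3 (pi) at lvl 0.
Iteration 1: rows with parent_id in {3} -> psi (id 4, lvl 1), mu (id 5, lvl 1), ups (id 6, lvl 1).
Iteration 2: rows with parent_id in {4,5,6} -> delta (id 7, lvl 2), alpha (id 8, lvl 2), zeta (id 9, lvl 2).
Iteration 3: rows with parent_id in {7,8,9} -> chi (id 10, lvl 3).
Iteration 4: no rows with parent_id in {10}; recursion stops.

alpha, chi, delta, mu, pi, psi, ups, zeta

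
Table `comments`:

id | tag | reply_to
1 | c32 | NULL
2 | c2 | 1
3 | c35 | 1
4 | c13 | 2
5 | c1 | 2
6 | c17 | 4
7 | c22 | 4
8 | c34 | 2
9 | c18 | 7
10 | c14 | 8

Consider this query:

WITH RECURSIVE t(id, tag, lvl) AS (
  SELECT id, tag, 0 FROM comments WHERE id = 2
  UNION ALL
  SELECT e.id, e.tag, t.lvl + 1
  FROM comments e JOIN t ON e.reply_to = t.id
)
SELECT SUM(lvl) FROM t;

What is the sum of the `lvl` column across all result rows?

Base: id=2 (c2) at lvl 0.
Iteration 1: rows with reply_to in {2} -> c13 (id 4, lvl 1), c1 (id 5, lvl 1), c34 (id 8, lvl 1).
Iteration 2: rows with reply_to in {4,5,8} -> c17 (id 6, lvl 2), c22 (id 7, lvl 2), c14 (id 10, lvl 2).
Iteration 3: rows with reply_to in {6,7,10} -> c18 (id 9, lvl 3).
Iteration 4: no rows with reply_to in {9}; recursion stops.
SUM(lvl) = 0 + 1 + 1 + 1 + 2 + 2 + 2 + 3 = 12.

12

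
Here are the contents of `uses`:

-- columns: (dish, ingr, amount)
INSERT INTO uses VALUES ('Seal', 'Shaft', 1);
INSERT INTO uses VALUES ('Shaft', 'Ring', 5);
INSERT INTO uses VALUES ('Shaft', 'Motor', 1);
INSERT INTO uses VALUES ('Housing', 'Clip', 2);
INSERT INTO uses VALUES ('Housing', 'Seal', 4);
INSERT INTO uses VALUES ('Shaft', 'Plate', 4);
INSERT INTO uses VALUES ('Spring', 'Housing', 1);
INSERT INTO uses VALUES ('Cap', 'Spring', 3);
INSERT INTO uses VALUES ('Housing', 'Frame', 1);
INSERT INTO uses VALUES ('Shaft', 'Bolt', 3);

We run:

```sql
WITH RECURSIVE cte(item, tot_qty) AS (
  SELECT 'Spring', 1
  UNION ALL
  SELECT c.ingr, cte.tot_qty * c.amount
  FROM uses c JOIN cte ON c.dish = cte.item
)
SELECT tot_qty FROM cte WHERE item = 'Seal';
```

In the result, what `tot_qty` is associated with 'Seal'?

4

Base: (Spring, tot_qty=1).
Iteration 1: components of {Spring} -> Housing = 1*1 = 1.
Iteration 2: components of {Housing} -> Clip = 1*2 = 2, Frame = 1*1 = 1, Seal = 1*4 = 4.
Iteration 3: components of {Clip,Frame,Seal} -> Shaft = 4*1 = 4.
Iteration 4: components of {Shaft} -> Bolt = 4*3 = 12, Motor = 4*1 = 4, Plate = 4*4 = 16, Ring = 4*5 = 20.
Iteration 5: no further components; recursion stops.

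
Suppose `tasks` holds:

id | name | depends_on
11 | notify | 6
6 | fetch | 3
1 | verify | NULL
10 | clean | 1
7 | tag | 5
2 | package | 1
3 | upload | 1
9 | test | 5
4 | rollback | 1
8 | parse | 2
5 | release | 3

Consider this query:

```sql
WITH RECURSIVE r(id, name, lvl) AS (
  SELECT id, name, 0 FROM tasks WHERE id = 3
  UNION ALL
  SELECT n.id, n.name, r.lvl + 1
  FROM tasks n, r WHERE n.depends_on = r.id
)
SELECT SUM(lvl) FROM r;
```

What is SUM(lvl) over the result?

Base: id=3 (upload) at lvl 0.
Iteration 1: rows with depends_on in {3} -> release (id 5, lvl 1), fetch (id 6, lvl 1).
Iteration 2: rows with depends_on in {5,6} -> tag (id 7, lvl 2), test (id 9, lvl 2), notify (id 11, lvl 2).
Iteration 3: no rows with depends_on in {7,9,11}; recursion stops.
SUM(lvl) = 0 + 1 + 1 + 2 + 2 + 2 = 8.

8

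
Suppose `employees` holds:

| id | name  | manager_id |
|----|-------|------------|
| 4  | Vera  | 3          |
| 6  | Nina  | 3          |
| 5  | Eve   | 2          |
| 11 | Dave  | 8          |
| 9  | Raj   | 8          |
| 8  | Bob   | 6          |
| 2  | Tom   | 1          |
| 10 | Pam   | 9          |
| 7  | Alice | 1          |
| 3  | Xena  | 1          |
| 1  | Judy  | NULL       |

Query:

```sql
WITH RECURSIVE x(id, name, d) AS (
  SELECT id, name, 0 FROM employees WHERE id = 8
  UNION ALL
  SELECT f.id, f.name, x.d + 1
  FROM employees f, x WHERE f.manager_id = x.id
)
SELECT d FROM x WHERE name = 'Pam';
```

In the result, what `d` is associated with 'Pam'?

2

Base: id=8 (Bob) at d 0.
Iteration 1: rows with manager_id in {8} -> Raj (id 9, d 1), Dave (id 11, d 1).
Iteration 2: rows with manager_id in {9,11} -> Pam (id 10, d 2).
Iteration 3: no rows with manager_id in {10}; recursion stops.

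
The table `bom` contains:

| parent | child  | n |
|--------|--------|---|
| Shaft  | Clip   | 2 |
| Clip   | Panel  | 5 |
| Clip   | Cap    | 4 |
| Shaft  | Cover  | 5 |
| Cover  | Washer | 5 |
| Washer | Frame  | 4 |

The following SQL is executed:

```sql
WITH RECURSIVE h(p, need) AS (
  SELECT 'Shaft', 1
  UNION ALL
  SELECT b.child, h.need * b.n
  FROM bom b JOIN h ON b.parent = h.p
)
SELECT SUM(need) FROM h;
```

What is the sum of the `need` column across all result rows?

151

Base: (Shaft, need=1).
Iteration 1: components of {Shaft} -> Clip = 1*2 = 2, Cover = 1*5 = 5.
Iteration 2: components of {Clip,Cover} -> Cap = 2*4 = 8, Panel = 2*5 = 10, Washer = 5*5 = 25.
Iteration 3: components of {Cap,Panel,Washer} -> Frame = 25*4 = 100.
Iteration 4: no further components; recursion stops.
SUM(need) = 1 + 2 + 5 + 10 + 8 + 25 + 100 = 151.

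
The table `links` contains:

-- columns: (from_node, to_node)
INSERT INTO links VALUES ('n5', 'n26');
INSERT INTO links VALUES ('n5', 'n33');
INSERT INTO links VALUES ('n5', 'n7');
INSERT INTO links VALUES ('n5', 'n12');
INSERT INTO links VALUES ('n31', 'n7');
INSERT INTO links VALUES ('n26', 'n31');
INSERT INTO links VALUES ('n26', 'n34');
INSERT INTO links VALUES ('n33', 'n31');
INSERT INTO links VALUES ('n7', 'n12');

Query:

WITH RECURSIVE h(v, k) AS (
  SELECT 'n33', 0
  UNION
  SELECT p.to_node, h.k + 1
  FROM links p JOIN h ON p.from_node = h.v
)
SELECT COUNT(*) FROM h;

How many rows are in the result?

Base: (n33, k=0).
Iteration 1: edges from {n33} -> (n31, k=1).
Iteration 2: edges from {n31} -> (n7, k=2).
Iteration 3: edges from {n7} -> (n12, k=3).
Iteration 4: no outgoing edges from {n12}; recursion stops.
Total rows emitted: 4.

4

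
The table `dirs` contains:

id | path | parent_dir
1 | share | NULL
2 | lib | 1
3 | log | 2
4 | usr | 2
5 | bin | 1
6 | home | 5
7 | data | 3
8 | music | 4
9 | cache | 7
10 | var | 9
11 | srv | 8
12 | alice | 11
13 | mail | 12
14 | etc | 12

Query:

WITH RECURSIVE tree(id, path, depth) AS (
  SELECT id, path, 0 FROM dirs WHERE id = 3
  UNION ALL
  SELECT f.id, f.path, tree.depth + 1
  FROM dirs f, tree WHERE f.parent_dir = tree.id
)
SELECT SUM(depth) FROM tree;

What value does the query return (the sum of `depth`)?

Base: id=3 (log) at depth 0.
Iteration 1: rows with parent_dir in {3} -> data (id 7, depth 1).
Iteration 2: rows with parent_dir in {7} -> cache (id 9, depth 2).
Iteration 3: rows with parent_dir in {9} -> var (id 10, depth 3).
Iteration 4: no rows with parent_dir in {10}; recursion stops.
SUM(depth) = 0 + 1 + 2 + 3 = 6.

6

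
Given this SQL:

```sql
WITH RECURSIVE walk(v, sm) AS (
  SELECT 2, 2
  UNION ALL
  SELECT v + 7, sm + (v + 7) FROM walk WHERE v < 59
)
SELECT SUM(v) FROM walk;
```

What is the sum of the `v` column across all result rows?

Base: v=2, sm=2.
Iteration 1: 2 < 59 holds -> v = 2 + 7 = 9, sm = 2 + 9 = 11.
Iteration 2: 9 < 59 holds -> v = 9 + 7 = 16, sm = 11 + 16 = 27.
Iteration 3: 16 < 59 holds -> v = 16 + 7 = 23, sm = 27 + 23 = 50.
Iteration 4: 23 < 59 holds -> v = 23 + 7 = 30, sm = 50 + 30 = 80.
Iteration 5: 30 < 59 holds -> v = 30 + 7 = 37, sm = 80 + 37 = 117.
Iteration 6: 37 < 59 holds -> v = 37 + 7 = 44, sm = 117 + 44 = 161.
Iteration 7: 44 < 59 holds -> v = 44 + 7 = 51, sm = 161 + 51 = 212.
Iteration 8: 51 < 59 holds -> v = 51 + 7 = 58, sm = 212 + 58 = 270.
Iteration 9: 58 < 59 holds -> v = 58 + 7 = 65, sm = 270 + 65 = 335.
Iteration 10: 65 < 59 fails; recursion stops.
SUM(v) = 2 + 9 + 16 + 23 + 30 + 37 + 44 + 51 + 58 + 65 = 335.

335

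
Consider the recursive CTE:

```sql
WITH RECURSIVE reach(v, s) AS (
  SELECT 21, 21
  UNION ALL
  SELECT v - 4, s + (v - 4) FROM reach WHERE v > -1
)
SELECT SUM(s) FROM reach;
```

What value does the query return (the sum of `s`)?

Base: v=21, s=21.
Iteration 1: 21 > -1 holds -> v = 21 - 4 = 17, s = 21 + 17 = 38.
Iteration 2: 17 > -1 holds -> v = 17 - 4 = 13, s = 38 + 13 = 51.
Iteration 3: 13 > -1 holds -> v = 13 - 4 = 9, s = 51 + 9 = 60.
Iteration 4: 9 > -1 holds -> v = 9 - 4 = 5, s = 60 + 5 = 65.
Iteration 5: 5 > -1 holds -> v = 5 - 4 = 1, s = 65 + 1 = 66.
Iteration 6: 1 > -1 holds -> v = 1 - 4 = -3, s = 66 + -3 = 63.
Iteration 7: -3 > -1 fails; recursion stops.
SUM(s) = 21 + 38 + 51 + 60 + 65 + 66 + 63 = 364.

364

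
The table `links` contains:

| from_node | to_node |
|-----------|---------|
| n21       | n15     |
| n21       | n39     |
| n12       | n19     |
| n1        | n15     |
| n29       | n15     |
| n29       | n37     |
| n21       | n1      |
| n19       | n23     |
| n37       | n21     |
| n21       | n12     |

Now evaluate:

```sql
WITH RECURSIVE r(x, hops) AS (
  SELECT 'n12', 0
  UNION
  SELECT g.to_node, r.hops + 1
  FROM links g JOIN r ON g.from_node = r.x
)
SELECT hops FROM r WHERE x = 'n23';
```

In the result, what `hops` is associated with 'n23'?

2

Base: (n12, hops=0).
Iteration 1: edges from {n12} -> (n19, hops=1).
Iteration 2: edges from {n19} -> (n23, hops=2).
Iteration 3: no outgoing edges from {n23}; recursion stops.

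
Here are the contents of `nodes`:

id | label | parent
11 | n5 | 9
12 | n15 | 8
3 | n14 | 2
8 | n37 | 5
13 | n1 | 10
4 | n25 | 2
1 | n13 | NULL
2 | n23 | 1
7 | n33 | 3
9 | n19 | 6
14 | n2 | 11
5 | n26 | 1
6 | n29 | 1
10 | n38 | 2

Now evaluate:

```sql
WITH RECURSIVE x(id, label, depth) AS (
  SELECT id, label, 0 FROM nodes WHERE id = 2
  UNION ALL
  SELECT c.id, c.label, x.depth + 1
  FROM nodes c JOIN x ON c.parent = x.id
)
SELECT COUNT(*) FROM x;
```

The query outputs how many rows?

6

Base: id=2 (n23) at depth 0.
Iteration 1: rows with parent in {2} -> n14 (id 3, depth 1), n25 (id 4, depth 1), n38 (id 10, depth 1).
Iteration 2: rows with parent in {3,4,10} -> n33 (id 7, depth 2), n1 (id 13, depth 2).
Iteration 3: no rows with parent in {7,13}; recursion stops.
Total rows emitted: 6.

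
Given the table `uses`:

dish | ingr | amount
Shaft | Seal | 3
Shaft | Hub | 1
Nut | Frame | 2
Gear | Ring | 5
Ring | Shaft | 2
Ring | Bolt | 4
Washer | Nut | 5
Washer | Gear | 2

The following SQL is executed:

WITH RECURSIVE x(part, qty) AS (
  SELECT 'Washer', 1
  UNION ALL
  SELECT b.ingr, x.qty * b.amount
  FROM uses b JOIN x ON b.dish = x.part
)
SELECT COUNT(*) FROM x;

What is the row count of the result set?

9

Base: (Washer, qty=1).
Iteration 1: components of {Washer} -> Gear = 1*2 = 2, Nut = 1*5 = 5.
Iteration 2: components of {Gear,Nut} -> Frame = 5*2 = 10, Ring = 2*5 = 10.
Iteration 3: components of {Frame,Ring} -> Bolt = 10*4 = 40, Shaft = 10*2 = 20.
Iteration 4: components of {Bolt,Shaft} -> Hub = 20*1 = 20, Seal = 20*3 = 60.
Iteration 5: no further components; recursion stops.
Total rows emitted: 9.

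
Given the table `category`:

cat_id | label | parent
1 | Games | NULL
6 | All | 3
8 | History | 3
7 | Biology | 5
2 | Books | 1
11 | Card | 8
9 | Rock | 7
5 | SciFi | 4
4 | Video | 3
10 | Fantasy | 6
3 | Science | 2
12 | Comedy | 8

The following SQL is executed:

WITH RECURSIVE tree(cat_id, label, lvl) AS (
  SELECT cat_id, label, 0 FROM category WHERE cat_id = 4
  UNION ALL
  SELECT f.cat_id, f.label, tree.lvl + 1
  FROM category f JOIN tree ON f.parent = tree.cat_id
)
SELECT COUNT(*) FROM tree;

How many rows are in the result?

Base: cat_id=4 (Video) at lvl 0.
Iteration 1: rows with parent in {4} -> SciFi (id 5, lvl 1).
Iteration 2: rows with parent in {5} -> Biology (id 7, lvl 2).
Iteration 3: rows with parent in {7} -> Rock (id 9, lvl 3).
Iteration 4: no rows with parent in {9}; recursion stops.
Total rows emitted: 4.

4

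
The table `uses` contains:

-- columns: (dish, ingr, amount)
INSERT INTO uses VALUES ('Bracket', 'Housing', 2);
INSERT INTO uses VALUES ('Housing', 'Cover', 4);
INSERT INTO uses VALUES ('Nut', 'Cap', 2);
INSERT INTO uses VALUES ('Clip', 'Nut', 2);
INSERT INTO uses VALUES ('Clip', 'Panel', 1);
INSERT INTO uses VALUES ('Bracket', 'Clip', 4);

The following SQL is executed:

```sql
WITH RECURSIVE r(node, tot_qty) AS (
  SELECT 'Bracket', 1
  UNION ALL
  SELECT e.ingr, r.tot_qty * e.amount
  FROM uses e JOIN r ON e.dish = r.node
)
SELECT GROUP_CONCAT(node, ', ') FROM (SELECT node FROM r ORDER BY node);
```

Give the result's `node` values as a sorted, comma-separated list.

Bracket, Cap, Clip, Cover, Housing, Nut, Panel

Base: (Bracket, tot_qty=1).
Iteration 1: components of {Bracket} -> Clip = 1*4 = 4, Housing = 1*2 = 2.
Iteration 2: components of {Clip,Housing} -> Cover = 2*4 = 8, Nut = 4*2 = 8, Panel = 4*1 = 4.
Iteration 3: components of {Cover,Nut,Panel} -> Cap = 8*2 = 16.
Iteration 4: no further components; recursion stops.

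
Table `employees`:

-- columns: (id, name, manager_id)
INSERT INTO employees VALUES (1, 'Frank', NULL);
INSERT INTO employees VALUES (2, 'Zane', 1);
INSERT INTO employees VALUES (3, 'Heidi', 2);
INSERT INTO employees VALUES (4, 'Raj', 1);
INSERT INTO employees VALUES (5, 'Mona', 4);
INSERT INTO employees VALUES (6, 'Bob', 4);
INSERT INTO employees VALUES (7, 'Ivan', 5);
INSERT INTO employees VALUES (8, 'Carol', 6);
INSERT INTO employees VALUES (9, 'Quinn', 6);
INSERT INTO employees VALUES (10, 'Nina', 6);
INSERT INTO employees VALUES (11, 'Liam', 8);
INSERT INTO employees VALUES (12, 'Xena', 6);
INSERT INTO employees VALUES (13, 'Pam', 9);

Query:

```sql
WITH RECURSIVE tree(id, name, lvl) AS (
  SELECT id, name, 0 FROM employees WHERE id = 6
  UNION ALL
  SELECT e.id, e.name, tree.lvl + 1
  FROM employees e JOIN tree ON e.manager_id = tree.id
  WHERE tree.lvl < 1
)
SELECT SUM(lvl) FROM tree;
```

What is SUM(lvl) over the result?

Base: id=6 (Bob) at lvl 0.
Iteration 1: rows with manager_id in {6} -> Carol (id 8, lvl 1), Quinn (id 9, lvl 1), Nina (id 10, lvl 1), Xena (id 12, lvl 1).
Iteration 2: lvl < 1 fails for all current rows; recursion stops.
SUM(lvl) = 0 + 1 + 1 + 1 + 1 = 4.

4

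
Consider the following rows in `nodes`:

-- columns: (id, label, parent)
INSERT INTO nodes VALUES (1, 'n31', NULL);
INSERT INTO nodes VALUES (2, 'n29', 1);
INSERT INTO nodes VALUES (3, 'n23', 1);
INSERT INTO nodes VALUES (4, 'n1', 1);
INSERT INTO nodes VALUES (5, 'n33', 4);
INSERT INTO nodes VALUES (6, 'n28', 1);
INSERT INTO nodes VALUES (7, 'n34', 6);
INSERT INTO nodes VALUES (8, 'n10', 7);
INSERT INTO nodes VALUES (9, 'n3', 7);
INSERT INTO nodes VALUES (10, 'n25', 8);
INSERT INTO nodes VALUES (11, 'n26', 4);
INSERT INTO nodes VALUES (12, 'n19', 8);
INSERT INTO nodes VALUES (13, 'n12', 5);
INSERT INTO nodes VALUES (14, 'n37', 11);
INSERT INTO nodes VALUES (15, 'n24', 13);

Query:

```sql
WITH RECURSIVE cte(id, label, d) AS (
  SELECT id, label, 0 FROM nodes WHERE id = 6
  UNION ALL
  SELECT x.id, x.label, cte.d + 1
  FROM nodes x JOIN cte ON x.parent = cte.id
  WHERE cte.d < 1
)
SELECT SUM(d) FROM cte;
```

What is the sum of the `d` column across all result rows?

1

Base: id=6 (n28) at d 0.
Iteration 1: rows with parent in {6} -> n34 (id 7, d 1).
Iteration 2: d < 1 fails for all current rows; recursion stops.
SUM(d) = 0 + 1 = 1.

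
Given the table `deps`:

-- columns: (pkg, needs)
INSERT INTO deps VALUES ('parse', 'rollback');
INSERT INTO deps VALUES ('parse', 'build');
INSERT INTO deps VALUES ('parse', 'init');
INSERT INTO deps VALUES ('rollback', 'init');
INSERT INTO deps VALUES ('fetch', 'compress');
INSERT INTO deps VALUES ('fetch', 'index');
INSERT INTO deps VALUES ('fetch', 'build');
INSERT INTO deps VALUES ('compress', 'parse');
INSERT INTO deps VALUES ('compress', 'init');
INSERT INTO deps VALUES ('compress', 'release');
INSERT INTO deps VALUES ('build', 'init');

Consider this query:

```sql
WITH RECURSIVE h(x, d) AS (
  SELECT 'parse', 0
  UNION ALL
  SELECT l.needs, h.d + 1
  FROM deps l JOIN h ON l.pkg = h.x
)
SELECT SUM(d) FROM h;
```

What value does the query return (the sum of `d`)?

7

Base: (parse, d=0).
Iteration 1: edges from {parse} -> (build, d=1), (init, d=1), (rollback, d=1).
Iteration 2: edges from {build,init,rollback} -> (init, d=2) x2. [UNION ALL keeps all 2 new rows, including repeats]
Iteration 3: no outgoing edges from {init}; recursion stops.
SUM(d) = 0 + 1 + 1 + 1 + 2 + 2 = 7.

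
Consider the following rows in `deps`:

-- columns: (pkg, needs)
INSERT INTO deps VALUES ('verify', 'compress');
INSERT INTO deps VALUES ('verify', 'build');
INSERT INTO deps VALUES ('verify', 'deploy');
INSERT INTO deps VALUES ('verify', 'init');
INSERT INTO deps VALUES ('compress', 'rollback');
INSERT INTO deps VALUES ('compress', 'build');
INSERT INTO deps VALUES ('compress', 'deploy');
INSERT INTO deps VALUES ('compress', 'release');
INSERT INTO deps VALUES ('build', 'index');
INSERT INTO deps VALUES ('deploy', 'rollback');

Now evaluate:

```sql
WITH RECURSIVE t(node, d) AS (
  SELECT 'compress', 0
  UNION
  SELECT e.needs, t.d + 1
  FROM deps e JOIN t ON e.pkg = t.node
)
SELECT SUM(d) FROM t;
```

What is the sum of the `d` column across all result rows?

8

Base: (compress, d=0).
Iteration 1: edges from {compress} -> (build, d=1), (deploy, d=1), (release, d=1), (rollback, d=1).
Iteration 2: edges from {build,deploy,release,rollback} -> (index, d=2), (rollback, d=2).
Iteration 3: no outgoing edges from {index,rollback}; recursion stops.
SUM(d) = 0 + 1 + 1 + 1 + 1 + 2 + 2 = 8.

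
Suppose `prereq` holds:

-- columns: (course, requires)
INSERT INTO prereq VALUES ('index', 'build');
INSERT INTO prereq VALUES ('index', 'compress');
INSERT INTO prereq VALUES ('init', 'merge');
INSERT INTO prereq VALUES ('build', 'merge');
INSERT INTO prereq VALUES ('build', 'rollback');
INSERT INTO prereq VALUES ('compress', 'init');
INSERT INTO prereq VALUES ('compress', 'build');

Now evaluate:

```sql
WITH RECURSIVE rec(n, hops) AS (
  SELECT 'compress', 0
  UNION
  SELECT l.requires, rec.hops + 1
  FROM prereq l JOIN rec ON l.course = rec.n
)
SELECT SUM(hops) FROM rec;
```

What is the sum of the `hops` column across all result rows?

Base: (compress, hops=0).
Iteration 1: edges from {compress} -> (build, hops=1), (init, hops=1).
Iteration 2: edges from {build,init} -> (merge, hops=2), (rollback, hops=2). [UNION drops 1 duplicate row(s)]
Iteration 3: no outgoing edges from {merge,rollback}; recursion stops.
SUM(hops) = 0 + 1 + 1 + 2 + 2 = 6.

6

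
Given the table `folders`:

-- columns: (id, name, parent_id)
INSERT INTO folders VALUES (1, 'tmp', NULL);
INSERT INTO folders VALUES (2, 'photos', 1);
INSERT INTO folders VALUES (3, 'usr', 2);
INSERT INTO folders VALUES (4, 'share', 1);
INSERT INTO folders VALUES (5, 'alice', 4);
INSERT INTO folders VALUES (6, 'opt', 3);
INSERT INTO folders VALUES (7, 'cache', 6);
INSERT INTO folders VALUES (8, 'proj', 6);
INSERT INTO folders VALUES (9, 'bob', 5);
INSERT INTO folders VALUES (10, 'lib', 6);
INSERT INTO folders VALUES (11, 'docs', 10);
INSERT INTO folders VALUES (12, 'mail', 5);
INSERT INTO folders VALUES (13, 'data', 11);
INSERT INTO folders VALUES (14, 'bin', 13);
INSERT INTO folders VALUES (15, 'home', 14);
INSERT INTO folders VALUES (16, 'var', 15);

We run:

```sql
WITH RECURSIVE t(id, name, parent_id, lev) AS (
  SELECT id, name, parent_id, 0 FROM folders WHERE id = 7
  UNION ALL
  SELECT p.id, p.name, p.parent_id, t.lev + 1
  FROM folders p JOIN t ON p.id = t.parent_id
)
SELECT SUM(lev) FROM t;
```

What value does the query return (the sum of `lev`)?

10

Base: id=7 (cache), parent_id=6, lev 0.
Iteration 1: join on id=6 -> opt (id 6, parent_id=3, lev 1).
Iteration 2: join on id=3 -> usr (id 3, parent_id=2, lev 2).
Iteration 3: join on id=2 -> photos (id 2, parent_id=1, lev 3).
Iteration 4: join on id=1 -> tmp (id 1, parent_id=NULL, lev 4).
Iteration 5: parent_id is NULL; no match; recursion stops.
SUM(lev) = 0 + 1 + 2 + 3 + 4 = 10.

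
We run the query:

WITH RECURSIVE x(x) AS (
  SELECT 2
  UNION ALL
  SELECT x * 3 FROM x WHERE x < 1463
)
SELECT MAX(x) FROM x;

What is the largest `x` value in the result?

4374

Base: x=2.
Iteration 1: 2 < 1463 holds -> x = 2 * 3 = 6.
Iteration 2: 6 < 1463 holds -> x = 6 * 3 = 18.
Iteration 3: 18 < 1463 holds -> x = 18 * 3 = 54.
Iteration 4: 54 < 1463 holds -> x = 54 * 3 = 162.
Iteration 5: 162 < 1463 holds -> x = 162 * 3 = 486.
Iteration 6: 486 < 1463 holds -> x = 486 * 3 = 1458.
Iteration 7: 1458 < 1463 holds -> x = 1458 * 3 = 4374.
Iteration 8: 4374 < 1463 fails; recursion stops.
x values: 2, 6, 18, 54, 162, 486, 1458, 4374; the maximum is 4374.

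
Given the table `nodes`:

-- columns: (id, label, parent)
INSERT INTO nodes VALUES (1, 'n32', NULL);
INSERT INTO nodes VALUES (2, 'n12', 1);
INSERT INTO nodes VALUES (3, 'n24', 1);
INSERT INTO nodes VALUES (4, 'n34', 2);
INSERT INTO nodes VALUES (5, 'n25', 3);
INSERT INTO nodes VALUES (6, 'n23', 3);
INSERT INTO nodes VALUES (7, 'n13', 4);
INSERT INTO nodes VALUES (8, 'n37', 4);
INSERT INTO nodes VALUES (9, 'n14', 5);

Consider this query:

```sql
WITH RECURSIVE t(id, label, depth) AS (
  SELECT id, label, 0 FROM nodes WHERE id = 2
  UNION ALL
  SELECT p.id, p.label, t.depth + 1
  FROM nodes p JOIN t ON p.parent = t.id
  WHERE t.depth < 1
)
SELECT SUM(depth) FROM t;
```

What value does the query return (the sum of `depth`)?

1

Base: id=2 (n12) at depth 0.
Iteration 1: rows with parent in {2} -> n34 (id 4, depth 1).
Iteration 2: depth < 1 fails for all current rows; recursion stops.
SUM(depth) = 0 + 1 = 1.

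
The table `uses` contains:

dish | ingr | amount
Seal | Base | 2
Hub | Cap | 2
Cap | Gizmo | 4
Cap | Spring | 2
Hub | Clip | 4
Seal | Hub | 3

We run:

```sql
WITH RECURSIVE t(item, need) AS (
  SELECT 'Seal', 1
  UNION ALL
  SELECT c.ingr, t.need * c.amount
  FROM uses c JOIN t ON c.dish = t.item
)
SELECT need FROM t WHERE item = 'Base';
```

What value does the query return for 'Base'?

2

Base: (Seal, need=1).
Iteration 1: components of {Seal} -> Base = 1*2 = 2, Hub = 1*3 = 3.
Iteration 2: components of {Base,Hub} -> Cap = 3*2 = 6, Clip = 3*4 = 12.
Iteration 3: components of {Cap,Clip} -> Gizmo = 6*4 = 24, Spring = 6*2 = 12.
Iteration 4: no further components; recursion stops.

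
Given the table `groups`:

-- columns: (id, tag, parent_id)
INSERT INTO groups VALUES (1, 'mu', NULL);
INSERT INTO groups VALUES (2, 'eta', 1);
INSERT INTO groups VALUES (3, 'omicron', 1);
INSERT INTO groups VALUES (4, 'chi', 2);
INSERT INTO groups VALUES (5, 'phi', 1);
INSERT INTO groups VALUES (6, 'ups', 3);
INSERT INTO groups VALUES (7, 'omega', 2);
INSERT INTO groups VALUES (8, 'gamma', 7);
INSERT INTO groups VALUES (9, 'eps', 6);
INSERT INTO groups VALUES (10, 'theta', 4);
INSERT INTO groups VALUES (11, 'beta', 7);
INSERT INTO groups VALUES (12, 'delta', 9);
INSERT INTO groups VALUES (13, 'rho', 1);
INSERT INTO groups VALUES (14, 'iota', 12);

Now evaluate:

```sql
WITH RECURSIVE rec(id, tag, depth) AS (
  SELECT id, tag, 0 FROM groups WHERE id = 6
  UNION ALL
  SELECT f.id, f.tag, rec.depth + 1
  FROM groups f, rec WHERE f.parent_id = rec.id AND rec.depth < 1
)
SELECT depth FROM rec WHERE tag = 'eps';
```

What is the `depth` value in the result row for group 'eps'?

1

Base: id=6 (ups) at depth 0.
Iteration 1: rows with parent_id in {6} -> eps (id 9, depth 1).
Iteration 2: depth < 1 fails for all current rows; recursion stops.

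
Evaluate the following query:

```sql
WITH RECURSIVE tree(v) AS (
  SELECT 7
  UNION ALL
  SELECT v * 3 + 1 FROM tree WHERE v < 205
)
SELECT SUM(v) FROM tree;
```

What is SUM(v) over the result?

Base: v=7.
Iteration 1: 7 < 205 holds -> v = 7 * 3 + 1 = 22.
Iteration 2: 22 < 205 holds -> v = 22 * 3 + 1 = 67.
Iteration 3: 67 < 205 holds -> v = 67 * 3 + 1 = 202.
Iteration 4: 202 < 205 holds -> v = 202 * 3 + 1 = 607.
Iteration 5: 607 < 205 fails; recursion stops.
SUM(v) = 7 + 22 + 67 + 202 + 607 = 905.

905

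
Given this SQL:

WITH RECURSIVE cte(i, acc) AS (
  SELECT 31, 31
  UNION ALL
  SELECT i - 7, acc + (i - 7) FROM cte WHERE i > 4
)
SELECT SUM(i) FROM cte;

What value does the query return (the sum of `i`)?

Base: i=31, acc=31.
Iteration 1: 31 > 4 holds -> i = 31 - 7 = 24, acc = 31 + 24 = 55.
Iteration 2: 24 > 4 holds -> i = 24 - 7 = 17, acc = 55 + 17 = 72.
Iteration 3: 17 > 4 holds -> i = 17 - 7 = 10, acc = 72 + 10 = 82.
Iteration 4: 10 > 4 holds -> i = 10 - 7 = 3, acc = 82 + 3 = 85.
Iteration 5: 3 > 4 fails; recursion stops.
SUM(i) = 31 + 24 + 17 + 10 + 3 = 85.

85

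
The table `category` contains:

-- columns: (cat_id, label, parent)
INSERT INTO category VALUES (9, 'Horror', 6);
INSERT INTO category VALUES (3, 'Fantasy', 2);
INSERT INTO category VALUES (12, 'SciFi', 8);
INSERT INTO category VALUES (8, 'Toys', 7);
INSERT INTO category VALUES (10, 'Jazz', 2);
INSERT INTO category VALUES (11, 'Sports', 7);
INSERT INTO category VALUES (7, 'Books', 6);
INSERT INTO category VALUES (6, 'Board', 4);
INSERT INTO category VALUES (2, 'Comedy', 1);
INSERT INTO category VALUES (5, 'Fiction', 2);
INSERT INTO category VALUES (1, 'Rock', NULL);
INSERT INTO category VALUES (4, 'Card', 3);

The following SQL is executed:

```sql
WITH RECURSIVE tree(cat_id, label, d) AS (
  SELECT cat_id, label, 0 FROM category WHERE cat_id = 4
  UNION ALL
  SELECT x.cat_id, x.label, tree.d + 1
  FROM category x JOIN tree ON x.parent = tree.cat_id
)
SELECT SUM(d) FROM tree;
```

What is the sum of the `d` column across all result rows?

15

Base: cat_id=4 (Card) at d 0.
Iteration 1: rows with parent in {4} -> Board (id 6, d 1).
Iteration 2: rows with parent in {6} -> Books (id 7, d 2), Horror (id 9, d 2).
Iteration 3: rows with parent in {7,9} -> Toys (id 8, d 3), Sports (id 11, d 3).
Iteration 4: rows with parent in {8,11} -> SciFi (id 12, d 4).
Iteration 5: no rows with parent in {12}; recursion stops.
SUM(d) = 0 + 1 + 2 + 2 + 3 + 3 + 4 = 15.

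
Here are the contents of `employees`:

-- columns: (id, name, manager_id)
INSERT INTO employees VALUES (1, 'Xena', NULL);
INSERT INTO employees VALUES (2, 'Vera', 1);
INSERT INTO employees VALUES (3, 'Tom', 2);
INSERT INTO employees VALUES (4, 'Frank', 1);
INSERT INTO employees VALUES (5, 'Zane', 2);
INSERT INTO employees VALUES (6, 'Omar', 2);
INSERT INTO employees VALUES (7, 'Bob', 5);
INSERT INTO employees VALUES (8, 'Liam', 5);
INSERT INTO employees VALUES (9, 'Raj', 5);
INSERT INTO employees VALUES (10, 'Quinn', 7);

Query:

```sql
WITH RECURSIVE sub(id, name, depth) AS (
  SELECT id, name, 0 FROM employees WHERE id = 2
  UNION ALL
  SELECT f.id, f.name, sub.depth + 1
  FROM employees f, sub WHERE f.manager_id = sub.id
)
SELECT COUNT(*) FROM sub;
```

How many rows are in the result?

8

Base: id=2 (Vera) at depth 0.
Iteration 1: rows with manager_id in {2} -> Tom (id 3, depth 1), Zane (id 5, depth 1), Omar (id 6, depth 1).
Iteration 2: rows with manager_id in {3,5,6} -> Bob (id 7, depth 2), Liam (id 8, depth 2), Raj (id 9, depth 2).
Iteration 3: rows with manager_id in {7,8,9} -> Quinn (id 10, depth 3).
Iteration 4: no rows with manager_id in {10}; recursion stops.
Total rows emitted: 8.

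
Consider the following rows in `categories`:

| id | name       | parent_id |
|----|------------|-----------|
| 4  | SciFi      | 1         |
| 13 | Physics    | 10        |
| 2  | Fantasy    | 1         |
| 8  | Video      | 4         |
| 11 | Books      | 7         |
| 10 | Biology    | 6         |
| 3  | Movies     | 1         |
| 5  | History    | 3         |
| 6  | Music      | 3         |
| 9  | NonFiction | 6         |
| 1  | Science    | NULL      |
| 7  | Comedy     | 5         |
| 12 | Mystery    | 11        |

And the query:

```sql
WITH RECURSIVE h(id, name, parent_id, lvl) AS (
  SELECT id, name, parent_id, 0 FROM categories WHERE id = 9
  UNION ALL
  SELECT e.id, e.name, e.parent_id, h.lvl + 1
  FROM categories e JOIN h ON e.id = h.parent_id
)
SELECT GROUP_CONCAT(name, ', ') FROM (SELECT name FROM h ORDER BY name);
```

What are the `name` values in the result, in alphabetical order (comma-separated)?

Movies, Music, NonFiction, Science

Base: id=9 (NonFiction), parent_id=6, lvl 0.
Iteration 1: join on id=6 -> Music (id 6, parent_id=3, lvl 1).
Iteration 2: join on id=3 -> Movies (id 3, parent_id=1, lvl 2).
Iteration 3: join on id=1 -> Science (id 1, parent_id=NULL, lvl 3).
Iteration 4: parent_id is NULL; no match; recursion stops.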